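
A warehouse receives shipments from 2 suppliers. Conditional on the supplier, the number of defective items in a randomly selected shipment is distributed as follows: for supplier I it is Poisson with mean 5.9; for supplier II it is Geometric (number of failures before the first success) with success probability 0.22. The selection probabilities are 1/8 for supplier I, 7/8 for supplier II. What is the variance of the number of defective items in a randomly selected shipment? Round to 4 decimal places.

15.4451

Per component, I: μ=5.9, E[X²]=40.71; II: μ=3.54545, E[X²]=28.686.
E[X] = 0.125·5.9 + 0.875·3.54545 = 3.83977.
E[X²] = 0.125·40.71 + 0.875·28.686 = 30.189.
Var(X) = E[X²] − (E[X])² = 30.189 − 14.7439 = 15.4451.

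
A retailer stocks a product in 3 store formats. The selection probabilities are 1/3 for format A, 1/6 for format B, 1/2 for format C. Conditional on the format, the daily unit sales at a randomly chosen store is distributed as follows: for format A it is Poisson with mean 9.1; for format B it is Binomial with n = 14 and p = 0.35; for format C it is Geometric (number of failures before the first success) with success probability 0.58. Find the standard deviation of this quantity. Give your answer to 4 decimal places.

Per component, A: μ=9.1, E[X²]=91.91; B: μ=4.9, E[X²]=27.195; C: μ=0.724138, E[X²]=1.77289.
E[X] = 0.333333·9.1 + 0.166667·4.9 + 0.5·0.724138 = 4.21207.
E[X²] = 0.333333·91.91 + 0.166667·27.195 + 0.5·1.77289 = 36.0556.
Var(X) = E[X²] − (E[X])² = 36.0556 − 17.7415 = 18.3141.
SD(X) = √18.3141 = 4.2795.

4.2795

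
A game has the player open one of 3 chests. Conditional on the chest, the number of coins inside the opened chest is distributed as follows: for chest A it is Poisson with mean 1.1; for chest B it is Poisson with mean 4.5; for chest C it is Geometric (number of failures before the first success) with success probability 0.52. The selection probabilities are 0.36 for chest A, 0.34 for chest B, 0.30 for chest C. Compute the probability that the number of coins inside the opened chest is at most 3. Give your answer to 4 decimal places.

Conditional on each chest, P(X ≤ 3): A: 0.974258; B: 0.342296; C: 0.946916.
By total probability, P(X ≤ 3) = 0.36·0.974258 + 0.34·0.342296 + 0.3·0.946916 = 0.751188.

0.7512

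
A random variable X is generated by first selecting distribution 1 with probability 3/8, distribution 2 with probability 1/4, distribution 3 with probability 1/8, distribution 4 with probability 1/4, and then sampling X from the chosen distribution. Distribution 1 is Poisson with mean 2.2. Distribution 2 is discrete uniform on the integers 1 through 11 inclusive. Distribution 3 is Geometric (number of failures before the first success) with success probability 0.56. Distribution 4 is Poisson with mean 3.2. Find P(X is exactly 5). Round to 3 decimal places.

Conditional on each component, P(X = 5): 1: 0.0475866; 2: 0.0909091; 3: 0.00923531; 4: 0.113979.
By total probability, P(X = 5) = 0.375·0.0475866 + 0.25·0.0909091 + 0.125·0.00923531 + 0.25·0.113979 = 0.0702215.

0.070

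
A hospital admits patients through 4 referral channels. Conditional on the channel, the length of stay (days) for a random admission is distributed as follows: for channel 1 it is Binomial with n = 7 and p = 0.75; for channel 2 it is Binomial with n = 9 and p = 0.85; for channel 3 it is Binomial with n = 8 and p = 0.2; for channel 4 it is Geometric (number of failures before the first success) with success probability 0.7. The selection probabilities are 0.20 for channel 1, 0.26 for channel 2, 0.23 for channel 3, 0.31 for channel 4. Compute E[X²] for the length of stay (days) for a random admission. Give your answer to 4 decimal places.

For each component E[X²] = Var + (mean)², giving 1: 28.875; 2: 59.67; 3: 3.84; 4: 0.795918.
Overall E[X²] = 0.2·28.875 + 0.26·59.67 + 0.23·3.84 + 0.31·0.795918 = 22.4191.

22.4191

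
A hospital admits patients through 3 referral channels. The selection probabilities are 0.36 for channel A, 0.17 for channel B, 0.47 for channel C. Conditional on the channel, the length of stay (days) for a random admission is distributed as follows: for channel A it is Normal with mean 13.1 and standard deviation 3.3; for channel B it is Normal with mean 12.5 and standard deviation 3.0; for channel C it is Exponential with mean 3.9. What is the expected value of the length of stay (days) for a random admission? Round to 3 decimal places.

8.674

Component means — A: 13.1; B: 12.5; C: 3.9.
E[X] = 0.36·13.1 + 0.17·12.5 + 0.47·3.9 = 8.674.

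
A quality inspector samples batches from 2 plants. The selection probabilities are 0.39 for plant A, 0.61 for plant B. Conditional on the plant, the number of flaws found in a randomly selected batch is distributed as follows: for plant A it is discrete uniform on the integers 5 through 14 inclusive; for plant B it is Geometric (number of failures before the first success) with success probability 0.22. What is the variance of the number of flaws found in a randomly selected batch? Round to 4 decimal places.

21.4832

Per component, A: μ=9.5, E[X²]=98.5; B: μ=3.54545, E[X²]=28.686.
E[X] = 0.39·9.5 + 0.61·3.54545 = 5.86773.
E[X²] = 0.39·98.5 + 0.61·28.686 = 55.9134.
Var(X) = E[X²] − (E[X])² = 55.9134 − 34.4302 = 21.4832.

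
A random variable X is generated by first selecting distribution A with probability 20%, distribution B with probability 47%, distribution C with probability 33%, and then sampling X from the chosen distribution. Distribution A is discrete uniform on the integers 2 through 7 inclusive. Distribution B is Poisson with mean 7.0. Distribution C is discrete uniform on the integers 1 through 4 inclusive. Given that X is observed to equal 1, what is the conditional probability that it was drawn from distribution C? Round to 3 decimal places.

Likelihoods P(X=1 | ·): A: 0; B: 0.00638317; C: 0.25.
Posterior ∝ prior × likelihood. Numerator for C: 0.33·0.25 = 0.0825.
Normalizing constant: 0.2·0 + 0.47·0.00638317 + 0.33·0.25 = 0.0855001.
P(C | observation) = 0.0825 / 0.0855001 = 0.964911.

0.965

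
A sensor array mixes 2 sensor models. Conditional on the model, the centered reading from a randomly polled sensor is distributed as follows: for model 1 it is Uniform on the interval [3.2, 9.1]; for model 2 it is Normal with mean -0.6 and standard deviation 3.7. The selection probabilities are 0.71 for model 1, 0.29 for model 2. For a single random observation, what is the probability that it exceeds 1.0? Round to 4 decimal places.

0.8065

Conditional on each model, P(X > 1.0): 1: 1; 2: 0.332714.
By total probability, P(X > 1.0) = 0.71·1 + 0.29·0.332714 = 0.806487.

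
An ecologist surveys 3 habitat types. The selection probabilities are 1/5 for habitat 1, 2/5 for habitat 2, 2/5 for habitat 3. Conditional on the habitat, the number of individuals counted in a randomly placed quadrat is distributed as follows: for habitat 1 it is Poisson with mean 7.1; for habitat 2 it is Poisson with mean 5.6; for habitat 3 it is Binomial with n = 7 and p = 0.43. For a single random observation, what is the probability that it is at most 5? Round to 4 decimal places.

0.6512

Conditional on each habitat, P(X ≤ 5): 1: 0.288119; 2: 0.511861; 3: 0.97206.
By total probability, P(X ≤ 5) = 0.2·0.288119 + 0.4·0.511861 + 0.4·0.97206 = 0.651192.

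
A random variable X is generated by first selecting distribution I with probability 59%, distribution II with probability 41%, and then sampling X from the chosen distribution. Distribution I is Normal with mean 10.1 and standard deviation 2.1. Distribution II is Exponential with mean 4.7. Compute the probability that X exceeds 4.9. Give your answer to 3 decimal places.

Conditional on each component, P(X > 4.9): I: 0.99336; II: 0.352553.
By total probability, P(X > 4.9) = 0.59·0.99336 + 0.41·0.352553 = 0.73063.

0.731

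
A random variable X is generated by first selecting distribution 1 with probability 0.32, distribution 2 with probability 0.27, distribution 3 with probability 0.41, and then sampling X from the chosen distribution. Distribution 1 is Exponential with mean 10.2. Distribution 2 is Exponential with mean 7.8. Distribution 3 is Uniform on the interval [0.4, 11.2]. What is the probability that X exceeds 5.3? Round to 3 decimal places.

0.551

Conditional on each component, P(X > 5.3): 1: 0.594754; 2: 0.506877; 3: 0.546296.
By total probability, P(X > 5.3) = 0.32·0.594754 + 0.27·0.506877 + 0.41·0.546296 = 0.551159.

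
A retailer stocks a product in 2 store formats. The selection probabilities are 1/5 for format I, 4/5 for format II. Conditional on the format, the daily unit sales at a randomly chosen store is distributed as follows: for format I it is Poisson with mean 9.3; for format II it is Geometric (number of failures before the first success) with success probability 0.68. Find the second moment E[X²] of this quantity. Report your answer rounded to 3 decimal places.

For each component E[X²] = Var + (mean)², giving I: 95.79; II: 0.913495.
Overall E[X²] = 0.2·95.79 + 0.8·0.913495 = 19.8888.

19.889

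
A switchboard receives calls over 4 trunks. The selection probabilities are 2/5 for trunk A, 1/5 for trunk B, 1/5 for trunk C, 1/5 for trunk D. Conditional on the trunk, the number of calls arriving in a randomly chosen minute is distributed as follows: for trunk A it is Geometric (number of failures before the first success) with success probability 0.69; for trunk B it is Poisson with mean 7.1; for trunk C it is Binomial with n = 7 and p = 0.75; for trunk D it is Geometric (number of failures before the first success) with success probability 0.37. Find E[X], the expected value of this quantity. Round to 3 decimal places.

2.990

Component means — A: 0.449275; B: 7.1; C: 5.25; D: 1.7027.
E[X] = 0.4·0.449275 + 0.2·7.1 + 0.2·5.25 + 0.2·1.7027 = 2.99025.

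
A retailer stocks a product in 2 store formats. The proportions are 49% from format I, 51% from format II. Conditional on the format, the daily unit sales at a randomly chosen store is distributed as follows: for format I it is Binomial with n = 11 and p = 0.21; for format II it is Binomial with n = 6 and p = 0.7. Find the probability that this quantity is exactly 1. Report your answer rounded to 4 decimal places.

Conditional on each format, P(X = 1): I: 0.218717; II: 0.010206.
By total probability, P(X = 1) = 0.49·0.218717 + 0.51·0.010206 = 0.112376.

0.1124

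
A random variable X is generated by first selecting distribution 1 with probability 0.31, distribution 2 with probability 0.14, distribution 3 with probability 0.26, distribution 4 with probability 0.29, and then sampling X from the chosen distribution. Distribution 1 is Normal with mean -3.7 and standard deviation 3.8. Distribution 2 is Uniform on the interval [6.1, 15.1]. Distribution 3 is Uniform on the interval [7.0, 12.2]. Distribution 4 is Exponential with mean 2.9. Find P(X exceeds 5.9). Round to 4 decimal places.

Conditional on each component, P(X > 5.9): 1: 0.00576329; 2: 1; 3: 1; 4: 0.130748.
By total probability, P(X > 5.9) = 0.31·0.00576329 + 0.14·1 + 0.26·1 + 0.29·0.130748 = 0.439704.

0.4397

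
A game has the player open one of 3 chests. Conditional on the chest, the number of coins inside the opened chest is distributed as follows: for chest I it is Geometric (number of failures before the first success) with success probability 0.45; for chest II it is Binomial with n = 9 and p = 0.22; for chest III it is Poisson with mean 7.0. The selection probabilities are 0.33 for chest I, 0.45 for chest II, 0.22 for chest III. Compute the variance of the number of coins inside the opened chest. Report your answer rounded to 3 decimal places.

Per component, I: μ=1.22222, E[X²]=4.20988; II: μ=1.98, E[X²]=5.4648; III: μ=7, E[X²]=56.
E[X] = 0.33·1.22222 + 0.45·1.98 + 0.22·7 = 2.83433.
E[X²] = 0.33·4.20988 + 0.45·5.4648 + 0.22·56 = 16.1684.
Var(X) = E[X²] − (E[X])² = 16.1684 − 8.03345 = 8.13497.

8.135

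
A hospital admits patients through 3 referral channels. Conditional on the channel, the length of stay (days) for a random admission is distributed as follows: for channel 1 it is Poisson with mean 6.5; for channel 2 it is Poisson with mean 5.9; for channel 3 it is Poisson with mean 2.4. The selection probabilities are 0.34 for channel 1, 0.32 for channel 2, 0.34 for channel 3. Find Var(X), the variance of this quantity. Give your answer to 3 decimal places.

Per component, 1: μ=6.5, E[X²]=48.75; 2: μ=5.9, E[X²]=40.71; 3: μ=2.4, E[X²]=8.16.
E[X] = 0.34·6.5 + 0.32·5.9 + 0.34·2.4 = 4.914.
E[X²] = 0.34·48.75 + 0.32·40.71 + 0.34·8.16 = 32.3766.
Var(X) = E[X²] − (E[X])² = 32.3766 − 24.1474 = 8.2292.

8.229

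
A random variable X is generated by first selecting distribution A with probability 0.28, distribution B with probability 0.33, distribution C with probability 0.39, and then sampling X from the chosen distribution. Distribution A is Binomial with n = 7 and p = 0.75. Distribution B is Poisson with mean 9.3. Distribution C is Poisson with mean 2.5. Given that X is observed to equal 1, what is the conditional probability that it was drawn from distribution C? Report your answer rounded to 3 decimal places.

0.992

Likelihoods P(X=1 | ·): A: 0.00128174; B: 0.000850245; C: 0.205212.
Posterior ∝ prior × likelihood. Numerator for C: 0.39·0.205212 = 0.0800329.
Normalizing constant: 0.28·0.00128174 + 0.33·0.000850245 + 0.39·0.205212 = 0.0806723.
P(C | observation) = 0.0800329 / 0.0806723 = 0.992073.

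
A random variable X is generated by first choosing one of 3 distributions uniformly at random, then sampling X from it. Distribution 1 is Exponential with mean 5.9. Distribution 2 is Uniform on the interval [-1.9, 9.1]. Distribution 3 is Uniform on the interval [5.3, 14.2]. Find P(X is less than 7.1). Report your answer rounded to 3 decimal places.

Conditional on each component, P(X < 7.1): 1: 0.699825; 2: 0.818182; 3: 0.202247.
By total probability, P(X < 7.1) = 0.333333·0.699825 + 0.333333·0.818182 + 0.333333·0.202247 = 0.573418.

0.573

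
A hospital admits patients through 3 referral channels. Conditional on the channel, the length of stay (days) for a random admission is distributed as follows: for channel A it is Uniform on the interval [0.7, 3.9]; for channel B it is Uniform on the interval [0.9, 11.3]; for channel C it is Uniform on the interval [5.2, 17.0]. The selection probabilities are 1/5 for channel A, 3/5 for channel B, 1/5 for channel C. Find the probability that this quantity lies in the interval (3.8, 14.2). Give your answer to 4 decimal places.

Conditional on each channel, P(3.8 < X < 14.2): A: 0.03125; B: 0.721154; C: 0.762712.
By total probability, P(3.8 < X < 14.2) = 0.2·0.03125 + 0.6·0.721154 + 0.2·0.762712 = 0.591485.

0.5915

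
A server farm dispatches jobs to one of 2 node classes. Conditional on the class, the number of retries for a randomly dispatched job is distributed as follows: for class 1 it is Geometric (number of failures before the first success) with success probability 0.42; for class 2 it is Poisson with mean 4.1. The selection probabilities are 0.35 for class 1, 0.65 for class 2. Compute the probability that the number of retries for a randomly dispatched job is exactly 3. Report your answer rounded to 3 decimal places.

Conditional on each class, P(X = 3): 1: 0.081947; 2: 0.190368.
By total probability, P(X = 3) = 0.35·0.081947 + 0.65·0.190368 = 0.15242.

0.152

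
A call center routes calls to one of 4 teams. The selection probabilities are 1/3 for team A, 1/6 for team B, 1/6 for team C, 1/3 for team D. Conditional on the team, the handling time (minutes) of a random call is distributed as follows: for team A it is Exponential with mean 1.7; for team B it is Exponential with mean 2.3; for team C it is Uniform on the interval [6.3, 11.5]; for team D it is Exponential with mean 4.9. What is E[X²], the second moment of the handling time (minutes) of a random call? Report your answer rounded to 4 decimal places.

For each component E[X²] = Var + (mean)², giving A: 5.78; B: 10.58; C: 81.4633; D: 48.02.
Overall E[X²] = 0.333333·5.78 + 0.166667·10.58 + 0.166667·81.4633 + 0.333333·48.02 = 33.2739.

33.2739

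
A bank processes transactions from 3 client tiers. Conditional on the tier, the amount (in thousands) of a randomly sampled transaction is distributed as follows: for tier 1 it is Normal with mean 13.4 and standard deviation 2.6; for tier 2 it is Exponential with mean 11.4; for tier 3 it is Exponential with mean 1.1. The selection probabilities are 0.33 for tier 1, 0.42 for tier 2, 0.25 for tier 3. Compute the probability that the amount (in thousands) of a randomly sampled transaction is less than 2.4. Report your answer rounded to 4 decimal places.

Conditional on each tier, P(X < 2.4): 1: 1.16447e-05; 2: 0.189842; 3: 0.887164.
By total probability, P(X < 2.4) = 0.33·1.16447e-05 + 0.42·0.189842 + 0.25·0.887164 = 0.301529.

0.3015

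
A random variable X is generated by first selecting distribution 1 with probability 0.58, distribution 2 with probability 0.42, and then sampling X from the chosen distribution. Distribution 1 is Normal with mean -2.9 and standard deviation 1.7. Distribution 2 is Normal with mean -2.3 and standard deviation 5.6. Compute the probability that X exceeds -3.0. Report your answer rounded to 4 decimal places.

Conditional on each component, P(X > -3.0): 1: 0.523454; 2: 0.549738.
By total probability, P(X > -3.0) = 0.58·0.523454 + 0.42·0.549738 = 0.534493.

0.5345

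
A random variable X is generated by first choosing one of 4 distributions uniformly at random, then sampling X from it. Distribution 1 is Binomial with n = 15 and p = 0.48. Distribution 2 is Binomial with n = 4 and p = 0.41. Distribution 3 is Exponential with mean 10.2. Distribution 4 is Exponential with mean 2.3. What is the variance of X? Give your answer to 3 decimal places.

41.013

Per component, 1: μ=7.2, E[X²]=55.584; 2: μ=1.64, E[X²]=3.6572; 3: μ=10.2, E[X²]=208.08; 4: μ=2.3, E[X²]=10.58.
E[X] = 0.25·7.2 + 0.25·1.64 + 0.25·10.2 + 0.25·2.3 = 5.335.
E[X²] = 0.25·55.584 + 0.25·3.6572 + 0.25·208.08 + 0.25·10.58 = 69.4753.
Var(X) = E[X²] − (E[X])² = 69.4753 − 28.4622 = 41.0131.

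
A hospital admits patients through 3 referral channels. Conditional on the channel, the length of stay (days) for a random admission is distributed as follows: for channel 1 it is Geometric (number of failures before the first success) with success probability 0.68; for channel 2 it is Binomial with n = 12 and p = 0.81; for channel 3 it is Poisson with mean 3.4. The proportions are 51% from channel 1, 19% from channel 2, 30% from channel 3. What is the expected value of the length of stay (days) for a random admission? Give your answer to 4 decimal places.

Component means — 1: 0.470588; 2: 9.72; 3: 3.4.
E[X] = 0.51·0.470588 + 0.19·9.72 + 0.3·3.4 = 3.1068.

3.1068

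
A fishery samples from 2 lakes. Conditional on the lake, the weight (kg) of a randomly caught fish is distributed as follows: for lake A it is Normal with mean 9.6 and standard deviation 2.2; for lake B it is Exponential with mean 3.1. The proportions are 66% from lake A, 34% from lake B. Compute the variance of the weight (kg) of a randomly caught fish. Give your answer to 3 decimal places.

Per component, A: μ=9.6, E[X²]=97; B: μ=3.1, E[X²]=19.22.
E[X] = 0.66·9.6 + 0.34·3.1 = 7.39.
E[X²] = 0.66·97 + 0.34·19.22 = 70.5548.
Var(X) = E[X²] − (E[X])² = 70.5548 − 54.6121 = 15.9427.

15.943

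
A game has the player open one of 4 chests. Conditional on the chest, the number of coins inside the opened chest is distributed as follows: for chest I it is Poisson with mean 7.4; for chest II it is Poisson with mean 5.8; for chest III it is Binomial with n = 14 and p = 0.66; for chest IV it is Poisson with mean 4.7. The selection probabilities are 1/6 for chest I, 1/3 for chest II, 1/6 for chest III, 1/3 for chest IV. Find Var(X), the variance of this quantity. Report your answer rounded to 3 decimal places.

Per component, I: μ=7.4, E[X²]=62.16; II: μ=5.8, E[X²]=39.44; III: μ=9.24, E[X²]=88.5192; IV: μ=4.7, E[X²]=26.79.
E[X] = 0.166667·7.4 + 0.333333·5.8 + 0.166667·9.24 + 0.333333·4.7 = 6.27333.
E[X²] = 0.166667·62.16 + 0.333333·39.44 + 0.166667·88.5192 + 0.333333·26.79 = 47.1899.
Var(X) = E[X²] − (E[X])² = 47.1899 − 39.3547 = 7.83516.

7.835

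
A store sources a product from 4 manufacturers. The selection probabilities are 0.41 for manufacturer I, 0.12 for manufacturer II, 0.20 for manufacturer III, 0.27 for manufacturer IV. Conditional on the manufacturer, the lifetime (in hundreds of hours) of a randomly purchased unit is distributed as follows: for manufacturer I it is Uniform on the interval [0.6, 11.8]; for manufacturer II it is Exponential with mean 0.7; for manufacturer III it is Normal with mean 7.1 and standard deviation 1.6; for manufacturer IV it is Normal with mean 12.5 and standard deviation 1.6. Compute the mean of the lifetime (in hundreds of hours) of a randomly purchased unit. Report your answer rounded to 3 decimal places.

Component means — I: 6.2; II: 0.7; III: 7.1; IV: 12.5.
E[X] = 0.41·6.2 + 0.12·0.7 + 0.2·7.1 + 0.27·12.5 = 7.421.

7.421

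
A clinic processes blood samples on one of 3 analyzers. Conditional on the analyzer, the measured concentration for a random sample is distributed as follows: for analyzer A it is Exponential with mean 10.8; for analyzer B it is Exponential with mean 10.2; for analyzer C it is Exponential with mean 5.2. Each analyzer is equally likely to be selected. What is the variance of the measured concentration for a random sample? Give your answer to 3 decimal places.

Per component, A: μ=10.8, E[X²]=233.28; B: μ=10.2, E[X²]=208.08; C: μ=5.2, E[X²]=54.08.
E[X] = 0.333333·10.8 + 0.333333·10.2 + 0.333333·5.2 = 8.73333.
E[X²] = 0.333333·233.28 + 0.333333·208.08 + 0.333333·54.08 = 165.147.
Var(X) = E[X²] − (E[X])² = 165.147 − 76.2711 = 88.8756.

88.876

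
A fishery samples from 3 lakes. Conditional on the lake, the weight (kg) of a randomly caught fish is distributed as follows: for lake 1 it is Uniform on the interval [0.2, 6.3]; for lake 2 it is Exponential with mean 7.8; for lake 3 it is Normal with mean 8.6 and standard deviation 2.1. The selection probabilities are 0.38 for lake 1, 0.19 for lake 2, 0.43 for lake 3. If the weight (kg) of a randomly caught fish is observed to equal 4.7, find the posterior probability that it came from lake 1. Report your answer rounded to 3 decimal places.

Likelihoods f(4.7 | ·): 1: 0.163934; 2: 0.0701803; 3: 0.0338653.
Posterior ∝ prior × likelihood. Numerator for 1: 0.38·0.163934 = 0.0622951.
Normalizing constant: 0.38·0.163934 + 0.19·0.0701803 + 0.43·0.0338653 = 0.0901914.
P(1 | observation) = 0.0622951 / 0.0901914 = 0.690699.

0.691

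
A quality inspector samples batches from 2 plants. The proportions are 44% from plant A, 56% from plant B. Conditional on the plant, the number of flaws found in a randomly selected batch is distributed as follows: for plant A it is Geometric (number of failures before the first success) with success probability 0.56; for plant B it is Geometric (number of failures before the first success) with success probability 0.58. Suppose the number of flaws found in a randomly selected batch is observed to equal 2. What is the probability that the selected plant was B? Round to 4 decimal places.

0.5457

Likelihoods P(X=2 | ·): A: 0.108416; B: 0.102312.
Posterior ∝ prior × likelihood. Numerator for B: 0.56·0.102312 = 0.0572947.
Normalizing constant: 0.44·0.108416 + 0.56·0.102312 = 0.104998.
P(B | observation) = 0.0572947 / 0.104998 = 0.545676.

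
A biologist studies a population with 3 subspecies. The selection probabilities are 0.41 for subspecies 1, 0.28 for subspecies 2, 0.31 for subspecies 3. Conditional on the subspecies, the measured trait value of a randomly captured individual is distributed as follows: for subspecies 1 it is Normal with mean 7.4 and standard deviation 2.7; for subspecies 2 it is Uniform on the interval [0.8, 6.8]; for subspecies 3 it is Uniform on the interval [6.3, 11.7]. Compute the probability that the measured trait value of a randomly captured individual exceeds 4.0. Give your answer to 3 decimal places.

0.808

Conditional on each subspecies, P(X > 4.0): 1: 0.896032; 2: 0.466667; 3: 1.
By total probability, P(X > 4.0) = 0.41·0.896032 + 0.28·0.466667 + 0.31·1 = 0.80804.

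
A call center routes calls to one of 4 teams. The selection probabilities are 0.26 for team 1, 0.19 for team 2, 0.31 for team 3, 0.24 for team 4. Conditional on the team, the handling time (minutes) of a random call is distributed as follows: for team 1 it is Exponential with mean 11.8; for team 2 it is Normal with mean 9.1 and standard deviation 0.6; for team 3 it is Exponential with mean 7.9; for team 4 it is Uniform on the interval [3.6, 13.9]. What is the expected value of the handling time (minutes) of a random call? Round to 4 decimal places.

9.3460

Component means — 1: 11.8; 2: 9.1; 3: 7.9; 4: 8.75.
E[X] = 0.26·11.8 + 0.19·9.1 + 0.31·7.9 + 0.24·8.75 = 9.346.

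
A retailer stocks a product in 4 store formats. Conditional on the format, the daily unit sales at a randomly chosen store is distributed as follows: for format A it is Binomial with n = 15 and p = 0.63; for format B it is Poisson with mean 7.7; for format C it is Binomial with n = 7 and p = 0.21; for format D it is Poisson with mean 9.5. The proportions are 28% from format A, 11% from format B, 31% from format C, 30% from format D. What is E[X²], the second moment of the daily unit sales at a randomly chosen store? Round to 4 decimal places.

For each component E[X²] = Var + (mean)², giving A: 92.799; B: 66.99; C: 3.3222; D: 99.75.
Overall E[X²] = 0.28·92.799 + 0.11·66.99 + 0.31·3.3222 + 0.3·99.75 = 64.3075.

64.3075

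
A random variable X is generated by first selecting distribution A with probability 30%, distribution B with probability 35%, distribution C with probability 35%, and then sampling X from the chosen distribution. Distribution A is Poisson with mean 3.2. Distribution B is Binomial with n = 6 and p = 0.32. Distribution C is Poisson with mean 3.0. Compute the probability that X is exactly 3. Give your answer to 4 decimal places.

Conditional on each component, P(X = 3): A: 0.222616; B: 0.206066; C: 0.224042.
By total probability, P(X = 3) = 0.3·0.222616 + 0.35·0.206066 + 0.35·0.224042 = 0.217323.

0.2173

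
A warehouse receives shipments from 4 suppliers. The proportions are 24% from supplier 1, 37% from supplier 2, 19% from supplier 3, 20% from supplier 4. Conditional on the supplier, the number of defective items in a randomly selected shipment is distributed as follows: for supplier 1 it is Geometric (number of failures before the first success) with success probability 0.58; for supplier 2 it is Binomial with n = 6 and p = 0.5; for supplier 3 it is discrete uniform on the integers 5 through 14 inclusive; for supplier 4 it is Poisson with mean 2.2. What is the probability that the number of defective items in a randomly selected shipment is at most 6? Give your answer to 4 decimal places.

Conditional on each supplier, P(X ≤ 6): 1: 0.997695; 2: 1; 3: 0.2; 4: 0.992539.
By total probability, P(X ≤ 6) = 0.24·0.997695 + 0.37·1 + 0.19·0.2 + 0.2·0.992539 = 0.845954.

0.8460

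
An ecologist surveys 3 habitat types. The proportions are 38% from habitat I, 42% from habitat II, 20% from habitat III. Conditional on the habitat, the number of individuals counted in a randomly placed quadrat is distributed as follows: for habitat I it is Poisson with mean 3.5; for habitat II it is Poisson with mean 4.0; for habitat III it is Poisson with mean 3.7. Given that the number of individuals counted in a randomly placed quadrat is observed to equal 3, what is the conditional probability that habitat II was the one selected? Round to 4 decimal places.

0.3987

Likelihoods P(X=3 | ·): I: 0.215785; II: 0.195367; III: 0.20872.
Posterior ∝ prior × likelihood. Numerator for II: 0.42·0.195367 = 0.0820541.
Normalizing constant: 0.38·0.215785 + 0.42·0.195367 + 0.2·0.20872 = 0.205797.
P(II | observation) = 0.0820541 / 0.205797 = 0.398714.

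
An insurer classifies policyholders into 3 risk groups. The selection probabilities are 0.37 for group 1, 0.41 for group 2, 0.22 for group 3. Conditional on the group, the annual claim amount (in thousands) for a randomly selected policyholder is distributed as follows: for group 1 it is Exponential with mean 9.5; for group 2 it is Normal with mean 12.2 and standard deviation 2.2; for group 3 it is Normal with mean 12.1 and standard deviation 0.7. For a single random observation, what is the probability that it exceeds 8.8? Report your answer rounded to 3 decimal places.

0.751

Conditional on each group, P(X > 8.8): 1: 0.39601; 2: 0.938882; 3: 0.999999.
By total probability, P(X > 8.8) = 0.37·0.39601 + 0.41·0.938882 + 0.22·0.999999 = 0.751465.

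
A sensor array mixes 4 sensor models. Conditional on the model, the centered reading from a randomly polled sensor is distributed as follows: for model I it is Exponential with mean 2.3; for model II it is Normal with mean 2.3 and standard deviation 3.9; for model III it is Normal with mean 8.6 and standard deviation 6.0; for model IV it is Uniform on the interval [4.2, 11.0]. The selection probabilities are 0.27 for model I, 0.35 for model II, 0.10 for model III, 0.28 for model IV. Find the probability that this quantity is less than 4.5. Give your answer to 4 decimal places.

0.5187

Conditional on each model, P(X < 4.5): I: 0.858651; II: 0.713658; III: 0.247198; IV: 0.0441176.
By total probability, P(X < 4.5) = 0.27·0.858651 + 0.35·0.713658 + 0.1·0.247198 + 0.28·0.0441176 = 0.518689.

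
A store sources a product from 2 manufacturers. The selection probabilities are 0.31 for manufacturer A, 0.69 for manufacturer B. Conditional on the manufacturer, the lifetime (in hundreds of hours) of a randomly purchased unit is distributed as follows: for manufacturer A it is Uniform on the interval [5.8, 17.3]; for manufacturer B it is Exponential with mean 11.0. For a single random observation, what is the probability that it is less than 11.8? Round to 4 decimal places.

Conditional on each manufacturer, P(X < 11.8): A: 0.521739; B: 0.657926.
By total probability, P(X < 11.8) = 0.31·0.521739 + 0.69·0.657926 = 0.615708.

0.6157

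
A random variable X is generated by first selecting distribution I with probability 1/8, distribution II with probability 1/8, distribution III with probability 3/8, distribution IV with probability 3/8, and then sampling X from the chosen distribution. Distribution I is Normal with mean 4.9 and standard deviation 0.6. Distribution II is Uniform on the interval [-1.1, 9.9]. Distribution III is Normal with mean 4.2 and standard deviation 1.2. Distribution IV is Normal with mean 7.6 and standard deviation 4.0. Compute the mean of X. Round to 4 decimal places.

Component means — I: 4.9; II: 4.4; III: 4.2; IV: 7.6.
E[X] = 0.125·4.9 + 0.125·4.4 + 0.375·4.2 + 0.375·7.6 = 5.5875.

5.5875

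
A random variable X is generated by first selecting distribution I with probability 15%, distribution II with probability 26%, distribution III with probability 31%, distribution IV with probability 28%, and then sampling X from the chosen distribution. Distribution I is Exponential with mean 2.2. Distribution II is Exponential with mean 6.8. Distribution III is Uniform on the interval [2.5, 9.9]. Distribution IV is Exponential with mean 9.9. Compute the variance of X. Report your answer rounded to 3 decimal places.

47.582

Per component, I: μ=2.2, E[X²]=9.68; II: μ=6.8, E[X²]=92.48; III: μ=6.2, E[X²]=43.0033; IV: μ=9.9, E[X²]=196.02.
E[X] = 0.15·2.2 + 0.26·6.8 + 0.31·6.2 + 0.28·9.9 = 6.792.
E[X²] = 0.15·9.68 + 0.26·92.48 + 0.31·43.0033 + 0.28·196.02 = 93.7134.
Var(X) = E[X²] − (E[X])² = 93.7134 − 46.1313 = 47.5822.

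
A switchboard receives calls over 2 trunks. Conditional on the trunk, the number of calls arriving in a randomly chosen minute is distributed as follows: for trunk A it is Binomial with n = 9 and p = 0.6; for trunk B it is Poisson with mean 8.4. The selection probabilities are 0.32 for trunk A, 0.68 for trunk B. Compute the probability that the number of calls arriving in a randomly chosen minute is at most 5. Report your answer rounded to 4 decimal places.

Conditional on each trunk, P(X ≤ 5): A: 0.51739; B: 0.157277.
By total probability, P(X ≤ 5) = 0.32·0.51739 + 0.68·0.157277 = 0.272513.

0.2725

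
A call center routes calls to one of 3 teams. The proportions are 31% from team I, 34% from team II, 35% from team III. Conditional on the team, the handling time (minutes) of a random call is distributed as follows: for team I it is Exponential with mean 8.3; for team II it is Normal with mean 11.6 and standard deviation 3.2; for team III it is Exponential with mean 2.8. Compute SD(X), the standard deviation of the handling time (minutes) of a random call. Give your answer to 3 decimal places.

Per component, I: μ=8.3, E[X²]=137.78; II: μ=11.6, E[X²]=144.8; III: μ=2.8, E[X²]=15.68.
E[X] = 0.31·8.3 + 0.34·11.6 + 0.35·2.8 = 7.497.
E[X²] = 0.31·137.78 + 0.34·144.8 + 0.35·15.68 = 97.4318.
Var(X) = E[X²] − (E[X])² = 97.4318 − 56.205 = 41.2268.
SD(X) = √41.2268 = 6.42081.

6.421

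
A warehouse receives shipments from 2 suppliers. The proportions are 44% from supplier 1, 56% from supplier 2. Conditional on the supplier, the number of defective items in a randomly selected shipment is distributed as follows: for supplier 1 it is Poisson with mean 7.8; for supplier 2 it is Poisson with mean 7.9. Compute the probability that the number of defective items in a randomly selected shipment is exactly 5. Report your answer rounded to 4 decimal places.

Conditional on each supplier, P(X = 5): 1: 0.0985814; 2: 0.0950666.
By total probability, P(X = 5) = 0.44·0.0985814 + 0.56·0.0950666 = 0.0966131.

0.0966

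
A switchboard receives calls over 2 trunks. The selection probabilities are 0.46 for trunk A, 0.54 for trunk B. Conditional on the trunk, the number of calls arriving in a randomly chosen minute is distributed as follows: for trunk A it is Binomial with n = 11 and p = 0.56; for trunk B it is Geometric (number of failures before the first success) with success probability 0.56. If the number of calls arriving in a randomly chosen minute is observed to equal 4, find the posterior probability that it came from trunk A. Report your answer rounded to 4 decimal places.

Likelihoods P(X=4 | ·): A: 0.103618; B: 0.0209893.
Posterior ∝ prior × likelihood. Numerator for A: 0.46·0.103618 = 0.0476642.
Normalizing constant: 0.46·0.103618 + 0.54·0.0209893 = 0.0589985.
P(A | observation) = 0.0476642 / 0.0589985 = 0.807889.

0.8079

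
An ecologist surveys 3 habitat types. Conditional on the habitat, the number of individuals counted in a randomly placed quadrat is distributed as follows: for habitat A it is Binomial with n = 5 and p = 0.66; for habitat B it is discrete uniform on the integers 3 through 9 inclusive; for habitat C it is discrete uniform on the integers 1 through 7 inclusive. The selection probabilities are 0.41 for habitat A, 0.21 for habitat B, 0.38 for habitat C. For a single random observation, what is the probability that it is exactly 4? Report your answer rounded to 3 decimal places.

Conditional on each habitat, P(X = 4): A: 0.322571; B: 0.142857; C: 0.142857.
By total probability, P(X = 4) = 0.41·0.322571 + 0.21·0.142857 + 0.38·0.142857 = 0.21654.

0.217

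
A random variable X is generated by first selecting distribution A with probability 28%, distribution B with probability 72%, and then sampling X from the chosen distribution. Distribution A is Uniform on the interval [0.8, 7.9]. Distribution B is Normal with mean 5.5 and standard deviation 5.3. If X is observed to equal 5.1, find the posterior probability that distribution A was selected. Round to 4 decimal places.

Likelihoods f(5.1 | ·): A: 0.140845; B: 0.0750581.
Posterior ∝ prior × likelihood. Numerator for A: 0.28·0.140845 = 0.0394366.
Normalizing constant: 0.28·0.140845 + 0.72·0.0750581 = 0.0934784.
P(A | observation) = 0.0394366 / 0.0934784 = 0.421879.

0.4219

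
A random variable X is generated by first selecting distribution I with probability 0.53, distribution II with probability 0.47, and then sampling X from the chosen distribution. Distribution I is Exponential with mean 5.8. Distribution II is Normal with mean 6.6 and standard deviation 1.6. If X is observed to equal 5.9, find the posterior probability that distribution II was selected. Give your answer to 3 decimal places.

0.763

Likelihoods f(5.9 | ·): I: 0.0623433; II: 0.226583.
Posterior ∝ prior × likelihood. Numerator for II: 0.47·0.226583 = 0.106494.
Normalizing constant: 0.53·0.0623433 + 0.47·0.226583 = 0.139536.
P(II | observation) = 0.106494 / 0.139536 = 0.763201.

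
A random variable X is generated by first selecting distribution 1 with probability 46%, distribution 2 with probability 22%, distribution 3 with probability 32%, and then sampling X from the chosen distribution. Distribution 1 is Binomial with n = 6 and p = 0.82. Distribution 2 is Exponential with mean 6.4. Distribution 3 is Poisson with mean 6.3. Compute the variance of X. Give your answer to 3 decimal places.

11.937

Per component, 1: μ=4.92, E[X²]=25.092; 2: μ=6.4, E[X²]=81.92; 3: μ=6.3, E[X²]=45.99.
E[X] = 0.46·4.92 + 0.22·6.4 + 0.32·6.3 = 5.6872.
E[X²] = 0.46·25.092 + 0.22·81.92 + 0.32·45.99 = 44.2815.
Var(X) = E[X²] − (E[X])² = 44.2815 − 32.3442 = 11.9373.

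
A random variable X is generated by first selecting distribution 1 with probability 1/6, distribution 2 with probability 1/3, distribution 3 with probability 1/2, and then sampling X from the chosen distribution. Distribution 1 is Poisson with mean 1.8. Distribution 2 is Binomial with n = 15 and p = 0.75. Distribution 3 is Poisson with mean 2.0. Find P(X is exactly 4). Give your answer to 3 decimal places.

Conditional on each component, P(X = 4): 1: 0.0723017; 2: 0.000102972; 3: 0.0902235.
By total probability, P(X = 4) = 0.166667·0.0723017 + 0.333333·0.000102972 + 0.5·0.0902235 = 0.0571964.

0.057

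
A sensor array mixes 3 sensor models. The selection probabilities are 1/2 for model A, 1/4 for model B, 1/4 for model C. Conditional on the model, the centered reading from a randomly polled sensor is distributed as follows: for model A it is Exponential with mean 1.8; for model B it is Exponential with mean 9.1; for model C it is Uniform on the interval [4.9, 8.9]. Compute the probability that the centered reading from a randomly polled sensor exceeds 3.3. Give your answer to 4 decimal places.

0.5039

Conditional on each model, P(X > 3.3): A: 0.15988; B: 0.695839; C: 1.
By total probability, P(X > 3.3) = 0.5·0.15988 + 0.25·0.695839 + 0.25·1 = 0.5039.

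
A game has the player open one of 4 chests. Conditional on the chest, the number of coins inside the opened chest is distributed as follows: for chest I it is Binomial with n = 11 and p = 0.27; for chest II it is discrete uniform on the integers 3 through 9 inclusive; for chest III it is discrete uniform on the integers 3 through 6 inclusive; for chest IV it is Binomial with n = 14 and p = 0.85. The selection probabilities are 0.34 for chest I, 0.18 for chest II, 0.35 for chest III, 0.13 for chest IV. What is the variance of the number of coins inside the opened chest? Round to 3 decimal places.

Per component, I: μ=2.97, E[X²]=10.989; II: μ=6, E[X²]=40; III: μ=4.5, E[X²]=21.5; IV: μ=11.9, E[X²]=143.395.
E[X] = 0.34·2.97 + 0.18·6 + 0.35·4.5 + 0.13·11.9 = 5.2118.
E[X²] = 0.34·10.989 + 0.18·40 + 0.35·21.5 + 0.13·143.395 = 37.1026.
Var(X) = E[X²] − (E[X])² = 37.1026 − 27.1629 = 9.93975.

9.940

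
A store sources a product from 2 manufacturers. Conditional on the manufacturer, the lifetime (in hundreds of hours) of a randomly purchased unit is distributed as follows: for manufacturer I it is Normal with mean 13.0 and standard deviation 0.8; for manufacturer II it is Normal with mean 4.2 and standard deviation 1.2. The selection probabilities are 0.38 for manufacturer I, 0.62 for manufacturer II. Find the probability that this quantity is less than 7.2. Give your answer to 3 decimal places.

Conditional on each manufacturer, P(X < 7.2): I: 2.08389e-13; II: 0.99379.
By total probability, P(X < 7.2) = 0.38·2.08389e-13 + 0.62·0.99379 = 0.61615.

0.616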